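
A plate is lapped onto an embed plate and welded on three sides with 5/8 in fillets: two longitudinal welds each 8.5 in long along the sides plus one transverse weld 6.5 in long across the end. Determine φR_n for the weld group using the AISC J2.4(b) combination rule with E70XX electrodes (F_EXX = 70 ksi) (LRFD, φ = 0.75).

φR_n ≈ 337 kip

t_e = 0.707 × 0.625 = 0.4419 in.
R_nwl = 0.6 × 70 × 0.4419 × 17 = 315.5 kip (longitudinal, 2 welds).
R_nwt = 0.6 × 70 × 0.4419 × 6.5 = 120.6 kip (transverse, base value).
(i) R_nwl + R_nwt = 436.1 kip; (ii) 0.85 R_nwl + 1.5 R_nwt = 449.1 kip.
R_n = max = 449.1 kip [governs: (ii)]; φR_n = 336.8 kip.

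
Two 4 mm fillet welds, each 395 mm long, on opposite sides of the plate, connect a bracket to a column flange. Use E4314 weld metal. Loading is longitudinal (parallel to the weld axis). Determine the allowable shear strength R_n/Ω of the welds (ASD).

E43XX → F_EXX = 430 MPa.
Effective throat t_e = 0.707 × 4 = 2.828 mm.
Total length L = 790 mm; A_we = 2.828 × 790 = 2234 mm².
F_nw = 0.6 F_EXX = 0.6 × 430 = 258 MPa.
R_n = 258 × 2234 × 10⁻³ = 576.4 kN; R_n/Ω = 576.4/2.0 = 288.2 kN.

R_n/Ω ≈ 288 kN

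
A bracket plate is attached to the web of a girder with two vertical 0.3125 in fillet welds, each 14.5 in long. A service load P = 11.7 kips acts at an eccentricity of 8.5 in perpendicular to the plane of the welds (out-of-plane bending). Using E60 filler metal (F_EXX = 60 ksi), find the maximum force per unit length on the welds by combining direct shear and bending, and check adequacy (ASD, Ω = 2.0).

L_w = 2 × 14.5 = 29 in; section modulus (unit throat) S = 2 × L²/6 = 70.08 in².
Direct shear f_v = P/L_w = 11.7/29 = 0.4034 kip/in.
Moment M = P × e = 11.7 × 8.5 = 99.45 kip·in; bending f_b = M/S = 1.419 kip/in.
f_max = √(f_v² + f_b²) = √(0.4034² + 1.419²) = 1.475 kip/in.
r_n/Ω = (1/2.0) × 0.6 × 60 × (0.707 × 0.3125) = 3.977 kip/in → adequate.

f_max ≈ 1.48 kip/in; adequate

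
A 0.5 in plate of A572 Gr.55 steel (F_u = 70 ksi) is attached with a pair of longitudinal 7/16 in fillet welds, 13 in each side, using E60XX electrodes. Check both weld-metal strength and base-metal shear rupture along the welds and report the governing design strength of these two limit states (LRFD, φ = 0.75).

φR_n ≈ 217 kip (weld metal governs)

E60XX → F_EXX = 60 ksi.
t_e = 0.707 × 0.4375 = 0.3093 in; L = 26 in.
Weld metal: φR_n = 0.75 × 0.6 × 60 × 0.3093 × 26 = 217.1 kip.
Base metal (shear rupture): φR_n = 0.75 × 0.6 × 70 × 0.5 × 26 = 409.5 kip.
Governing: weld metal.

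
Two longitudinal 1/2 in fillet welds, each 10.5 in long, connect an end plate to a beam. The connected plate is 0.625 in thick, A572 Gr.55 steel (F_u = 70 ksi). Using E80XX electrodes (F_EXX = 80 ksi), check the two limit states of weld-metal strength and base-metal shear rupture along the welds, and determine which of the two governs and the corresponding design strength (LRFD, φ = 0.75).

t_e = 0.707 × 0.5 = 0.3535 in; L = 21 in.
Weld metal: φR_n = 0.75 × 0.6 × 80 × 0.3535 × 21 = 267.2 kip.
Base metal (shear rupture): φR_n = 0.75 × 0.6 × 70 × 0.625 × 21 = 413.4 kip.
Governing: weld metal.

φR_n ≈ 267 kip (weld metal governs)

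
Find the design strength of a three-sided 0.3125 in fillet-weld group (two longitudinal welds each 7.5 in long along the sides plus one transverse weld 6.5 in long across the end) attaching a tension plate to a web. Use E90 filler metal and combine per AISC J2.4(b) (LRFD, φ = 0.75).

φR_n ≈ 201 kips

E90XX → F_EXX = 90 ksi.
t_e = 0.707 × 0.3125 = 0.2209 in.
R_nwl = 0.6 × 90 × 0.2209 × 15 = 179 kips (longitudinal, 2 welds).
R_nwt = 0.6 × 90 × 0.2209 × 6.5 = 77.55 kips (transverse, base value).
(i) R_nwl + R_nwt = 256.5 kips; (ii) 0.85 R_nwl + 1.5 R_nwt = 268.4 kips.
R_n = max = 268.4 kips [governs: (ii)]; φR_n = 201.3 kips.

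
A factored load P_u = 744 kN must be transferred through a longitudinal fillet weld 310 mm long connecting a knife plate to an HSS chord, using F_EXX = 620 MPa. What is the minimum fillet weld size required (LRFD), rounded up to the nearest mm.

Total weld length L = 310 mm.
Required throat t_e = P_u / (φ × 0.6 F_EXX × L) = 744 / (0.75 × 0.6 × 620 × 310 × 10⁻³) = 8.602 mm.
Required leg w = t_e / 0.707 = 12.17 mm → use 13 mm.

w = 13 mm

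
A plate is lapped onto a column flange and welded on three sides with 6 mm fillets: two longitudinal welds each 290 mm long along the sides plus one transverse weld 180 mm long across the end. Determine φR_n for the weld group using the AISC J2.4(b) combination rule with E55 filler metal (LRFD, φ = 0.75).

E55XX → F_EXX = 550 MPa.
t_e = 0.707 × 6 = 4.242 mm.
R_nwl = 0.6 × 550 × 4.242 × 580 × 10⁻³ = 811.9 kN (longitudinal, 2 welds).
R_nwt = 0.6 × 550 × 4.242 × 180 × 10⁻³ = 252 kN (transverse, base value).
(i) R_nwl + R_nwt = 1064 kN; (ii) 0.85 R_nwl + 1.5 R_nwt = 1068 kN.
R_n = max = 1068 kN [governs: (ii)]; φR_n = 801.1 kN.

φR_n ≈ 801 kN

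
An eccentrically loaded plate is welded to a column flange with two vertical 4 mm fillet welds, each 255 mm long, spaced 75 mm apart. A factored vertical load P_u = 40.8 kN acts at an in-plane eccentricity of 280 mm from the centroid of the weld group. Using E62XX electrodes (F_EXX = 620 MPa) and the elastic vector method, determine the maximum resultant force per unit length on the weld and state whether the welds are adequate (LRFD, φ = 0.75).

Total weld length L_w = 510 mm. Treat welds as unit-width lines.
Polar moment about centroid: J = 2[d³/12 + d(b/2)²] = 2[255³/12 + 255×37.5²] = 3481000 mm³.
Direct shear f_v = P/L_w = 40.8×10³ / 510 = 80 N/mm (vertical).
Torsion M = P·e = 40.8×10³ × 280 = 11424000 N·mm.
Critical point at (x, y) = (37.5, 127.5) from centroid. f_tx = M·y/J = 418.5 N/mm; f_ty = M·x/J = 123.1 N/mm.
Resultant f_max = √[f_tx² + (f_v + f_ty)²] = √[418.5² + (80 + 123.1)²] = 465.1 N/mm.
Capacity per unit length: φr_n = 0.75 × 0.6 × 620 × (0.707 × 4) = 789 N/mm.
465.1 ≤ 789 → adequate.

f_max ≈ 465 N/mm; adequate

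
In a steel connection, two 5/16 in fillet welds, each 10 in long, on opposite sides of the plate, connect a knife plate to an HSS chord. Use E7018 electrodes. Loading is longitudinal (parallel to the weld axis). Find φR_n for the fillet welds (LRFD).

E70XX → F_EXX = 70 ksi.
Effective throat t_e = 0.707 × 0.3125 = 0.2209 in.
Total length L = 20 in; A_we = 0.2209 × 20 = 4.419 in².
F_nw = 0.6 F_EXX = 0.6 × 70 = 42 ksi.
φR_n = 0.75 × 42 × 4.419 = 139.2 kips.

φR_n ≈ 139 kips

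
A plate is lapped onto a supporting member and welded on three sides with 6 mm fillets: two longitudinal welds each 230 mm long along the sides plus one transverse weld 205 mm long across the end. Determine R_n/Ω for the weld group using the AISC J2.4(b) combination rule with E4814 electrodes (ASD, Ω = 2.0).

R_n/Ω ≈ 427 kN

E48XX → F_EXX = 480 MPa.
t_e = 0.707 × 6 = 4.242 mm.
R_nwl = 0.6 × 480 × 4.242 × 460 × 10⁻³ = 562 kN (longitudinal, 2 welds).
R_nwt = 0.6 × 480 × 4.242 × 205 × 10⁻³ = 250.4 kN (transverse, base value).
(i) R_nwl + R_nwt = 812.4 kN; (ii) 0.85 R_nwl + 1.5 R_nwt = 853.4 kN.
R_n = max = 853.4 kN [governs: (ii)]; R_n/Ω = 426.7 kN.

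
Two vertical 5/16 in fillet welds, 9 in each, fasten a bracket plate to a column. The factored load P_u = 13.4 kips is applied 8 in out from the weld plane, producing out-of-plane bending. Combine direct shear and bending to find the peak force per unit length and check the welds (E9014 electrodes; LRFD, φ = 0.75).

f_max ≈ 4.04 kip/in; adequate

E90XX → F_EXX = 90 ksi.
L_w = 2 × 9 = 18 in; section modulus (unit throat) S = 2 × L²/6 = 27 in².
Direct shear f_v = P/L_w = 13.4/18 = 0.7444 kip/in.
Moment M = P × e = 13.4 × 8 = 107.2 kip·in; bending f_b = M/S = 3.97 kip/in.
f_max = √(f_v² + f_b²) = √(0.7444² + 3.97²) = 4.04 kip/in.
φr_n = 0.75 × 0.6 × 90 × (0.707 × 0.3125) = 8.948 kip/in → adequate.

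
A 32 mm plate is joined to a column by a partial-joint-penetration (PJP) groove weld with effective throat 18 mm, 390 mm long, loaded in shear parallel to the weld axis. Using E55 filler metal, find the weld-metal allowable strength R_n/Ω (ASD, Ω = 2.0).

R_n/Ω ≈ 1160 kN

E55XX → F_EXX = 550 MPa.
Effective throat (given) t_e = 18 mm.
A_we = 18 × 390 = 7020 mm².
F_nw = 0.6 F_EXX = 330 MPa.
R_n/Ω = (330 × 7020) / 2.0 × 10⁻³ = 1158 kN.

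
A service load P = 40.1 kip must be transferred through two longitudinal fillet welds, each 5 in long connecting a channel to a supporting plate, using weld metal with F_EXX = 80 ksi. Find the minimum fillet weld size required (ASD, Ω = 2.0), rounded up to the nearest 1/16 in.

Total weld length L = 10 in.
Required throat t_e = P × Ω / (0.6 F_EXX × L) = 40.1 × 2.0 / (0.6 × 80 × 10) = 0.1671 in.
Required leg w = t_e / 0.707 = 0.2363 in → use 1/4 in.

w = 1/4 in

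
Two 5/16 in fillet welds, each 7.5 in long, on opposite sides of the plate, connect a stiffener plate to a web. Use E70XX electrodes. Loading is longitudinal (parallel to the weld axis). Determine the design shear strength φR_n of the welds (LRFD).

φR_n ≈ 104 kips

E70XX → F_EXX = 70 ksi.
Effective throat t_e = 0.707 × 0.3125 = 0.2209 in.
Total length L = 15 in; A_we = 0.2209 × 15 = 3.314 in².
F_nw = 0.6 F_EXX = 0.6 × 70 = 42 ksi.
φR_n = 0.75 × 42 × 3.314 = 104.4 kips.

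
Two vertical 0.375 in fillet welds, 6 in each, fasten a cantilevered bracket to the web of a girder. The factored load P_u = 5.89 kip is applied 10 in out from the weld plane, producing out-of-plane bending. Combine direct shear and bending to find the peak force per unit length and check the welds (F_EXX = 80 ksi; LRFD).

f_max ≈ 4.93 kip/in; adequate

L_w = 2 × 6 = 12 in; section modulus (unit throat) S = 2 × L²/6 = 12 in².
Direct shear f_v = P/L_w = 5.89/12 = 0.4908 kip/in.
Moment M = P × e = 5.89 × 10 = 58.9 kip·in; bending f_b = M/S = 4.908 kip/in.
f_max = √(f_v² + f_b²) = √(0.4908² + 4.908²) = 4.933 kip/in.
φr_n = 0.75 × 0.6 × 80 × (0.707 × 0.375) = 9.544 kip/in → adequate.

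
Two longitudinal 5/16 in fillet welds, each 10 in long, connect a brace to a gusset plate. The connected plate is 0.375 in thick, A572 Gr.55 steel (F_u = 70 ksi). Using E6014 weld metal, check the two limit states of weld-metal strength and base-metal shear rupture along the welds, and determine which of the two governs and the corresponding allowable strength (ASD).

R_n/Ω ≈ 79.5 kips (weld metal governs)

E60XX → F_EXX = 60 ksi.
t_e = 0.707 × 0.3125 = 0.2209 in; L = 20 in.
Weld metal: R_n/Ω = (1/2.0) × 0.6 × 60 × 0.2209 × 20 = 79.54 kips.
Base metal (shear rupture): R_n/Ω = (1/2.0) × 0.6 × 70 × 0.375 × 20 = 157.5 kips.
Governing: weld metal.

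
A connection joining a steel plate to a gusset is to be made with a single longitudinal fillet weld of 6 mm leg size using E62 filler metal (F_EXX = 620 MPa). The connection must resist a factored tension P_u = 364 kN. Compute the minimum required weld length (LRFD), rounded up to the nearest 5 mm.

Throat t_e = 0.707 × 6 = 4.242 mm.
φr_n = 0.75 × 0.6 × 620 × 4.242 × 10⁻³ = 1.184 kN/mm.
L_req = P_u / φr_n = 364 / 1.184 = 307.6 mm total.
Round up → use L = 310 mm.

L = 310 mm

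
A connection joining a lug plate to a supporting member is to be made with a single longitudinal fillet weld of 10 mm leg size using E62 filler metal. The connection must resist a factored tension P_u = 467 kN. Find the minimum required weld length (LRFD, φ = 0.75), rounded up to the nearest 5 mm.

E62XX → F_EXX = 620 MPa.
Throat t_e = 0.707 × 10 = 7.07 mm.
φr_n = 0.75 × 0.6 × 620 × 7.07 × 10⁻³ = 1.973 kN/mm.
L_req = P_u / φr_n = 467 / 1.973 = 236.8 mm total.
Round up → use L = 240 mm.

L = 240 mm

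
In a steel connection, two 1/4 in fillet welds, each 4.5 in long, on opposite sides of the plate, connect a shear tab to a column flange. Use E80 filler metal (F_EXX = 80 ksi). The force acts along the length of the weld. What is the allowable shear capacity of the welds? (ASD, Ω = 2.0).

R_n/Ω ≈ 38.2 kip

Effective throat t_e = 0.707 × 0.25 = 0.1767 in.
Total length L = 9 in; A_we = 0.1767 × 9 = 1.591 in².
F_nw = 0.6 F_EXX = 0.6 × 80 = 48 ksi.
R_n = 48 × 1.591 = 76.36 kip; R_n/Ω = 76.36/2.0 = 38.18 kip.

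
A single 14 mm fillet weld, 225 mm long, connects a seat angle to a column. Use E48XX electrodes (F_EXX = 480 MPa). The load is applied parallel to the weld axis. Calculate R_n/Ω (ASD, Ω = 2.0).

R_n/Ω ≈ 321 kN

Effective throat t_e = 0.707 × 14 = 9.898 mm.
Total length L = 225 mm; A_we = 9.898 × 225 = 2227 mm².
F_nw = 0.6 F_EXX = 0.6 × 480 = 288 MPa.
R_n = 288 × 2227 × 10⁻³ = 641.4 kN; R_n/Ω = 641.4/2.0 = 320.7 kN.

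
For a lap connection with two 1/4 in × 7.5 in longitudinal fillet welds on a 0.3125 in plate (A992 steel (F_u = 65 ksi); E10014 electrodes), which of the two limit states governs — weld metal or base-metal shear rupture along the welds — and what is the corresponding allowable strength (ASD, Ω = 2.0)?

E100XX → F_EXX = 100 ksi.
t_e = 0.707 × 0.25 = 0.1767 in; L = 15 in.
Weld metal: R_n/Ω = (1/2.0) × 0.6 × 100 × 0.1767 × 15 = 79.54 kips.
Base metal (shear rupture): R_n/Ω = (1/2.0) × 0.6 × 65 × 0.3125 × 15 = 91.41 kips.
Governing: weld metal.

R_n/Ω ≈ 79.5 kips (weld metal governs)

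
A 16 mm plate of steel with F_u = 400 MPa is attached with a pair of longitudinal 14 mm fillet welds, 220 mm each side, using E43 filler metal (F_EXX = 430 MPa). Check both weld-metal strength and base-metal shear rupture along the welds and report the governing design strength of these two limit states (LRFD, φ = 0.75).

φR_n ≈ 843 kN (weld metal governs)

t_e = 0.707 × 14 = 9.898 mm; L = 440 mm.
Weld metal: φR_n = 0.75 × 0.6 × 430 × 9.898 × 440 × 10⁻³ = 842.7 kN.
Base metal (shear rupture): φR_n = 0.75 × 0.6 × 400 × 16 × 440 × 10⁻³ = 1267 kN.
Governing: weld metal.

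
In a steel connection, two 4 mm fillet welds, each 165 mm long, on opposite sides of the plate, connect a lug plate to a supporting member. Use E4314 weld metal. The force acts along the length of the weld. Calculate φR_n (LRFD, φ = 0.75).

φR_n ≈ 181 kN

E43XX → F_EXX = 430 MPa.
Effective throat t_e = 0.707 × 4 = 2.828 mm.
Total length L = 330 mm; A_we = 2.828 × 330 = 933.2 mm².
F_nw = 0.6 F_EXX = 0.6 × 430 = 258 MPa.
φR_n = 0.75 × 258 × 933.2 × 10⁻³ = 180.6 kN.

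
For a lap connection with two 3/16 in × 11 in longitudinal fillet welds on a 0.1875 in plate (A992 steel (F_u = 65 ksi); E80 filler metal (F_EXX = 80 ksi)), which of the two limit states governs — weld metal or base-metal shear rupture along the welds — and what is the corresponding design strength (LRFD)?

φR_n ≈ 105 kip (weld metal governs)

t_e = 0.707 × 0.1875 = 0.1326 in; L = 22 in.
Weld metal: φR_n = 0.75 × 0.6 × 80 × 0.1326 × 22 = 105 kip.
Base metal (shear rupture): φR_n = 0.75 × 0.6 × 65 × 0.1875 × 22 = 120.7 kip.
Governing: weld metal.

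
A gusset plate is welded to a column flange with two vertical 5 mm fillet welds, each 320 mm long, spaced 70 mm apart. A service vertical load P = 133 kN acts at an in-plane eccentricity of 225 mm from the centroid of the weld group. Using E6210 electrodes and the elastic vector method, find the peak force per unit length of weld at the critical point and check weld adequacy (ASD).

E62XX → F_EXX = 620 MPa.
Total weld length L_w = 640 mm. Treat welds as unit-width lines.
Polar moment about centroid: J = 2[d³/12 + d(b/2)²] = 2[320³/12 + 320×35²] = 6245000 mm³.
Direct shear f_v = P/L_w = 133×10³ / 640 = 207.8 N/mm (vertical).
Torsion M = P·e = 133×10³ × 225 = 29925000 N·mm.
Critical point at (x, y) = (35, 160) from centroid. f_tx = M·y/J = 766.7 N/mm; f_ty = M·x/J = 167.7 N/mm.
Resultant f_max = √[f_tx² + (f_v + f_ty)²] = √[766.7² + (207.8 + 167.7)²] = 853.7 N/mm.
Capacity per unit length: r_n/Ω = (1/2.0) × 0.6 × 620 × (0.707 × 5) = 657.5 N/mm.
853.7 > 657.5 → NOT adequate.

f_max ≈ 854 N/mm; NOT adequate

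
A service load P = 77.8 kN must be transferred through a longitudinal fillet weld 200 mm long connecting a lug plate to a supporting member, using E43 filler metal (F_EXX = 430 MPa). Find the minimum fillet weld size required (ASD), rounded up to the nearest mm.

w = 5 mm

Total weld length L = 200 mm.
Required throat t_e = P × Ω / (0.6 F_EXX × L) = 77.8 × 2.0 / (0.6 × 430 × 200 × 10⁻³) = 3.016 mm.
Required leg w = t_e / 0.707 = 4.265 mm → use 5 mm.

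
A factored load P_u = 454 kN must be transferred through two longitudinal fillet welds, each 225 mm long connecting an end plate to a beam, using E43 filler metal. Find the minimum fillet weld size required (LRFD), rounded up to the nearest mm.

w = 8 mm

E43XX → F_EXX = 430 MPa.
Total weld length L = 450 mm.
Required throat t_e = P_u / (φ × 0.6 F_EXX × L) = 454 / (0.75 × 0.6 × 430 × 450 × 10⁻³) = 5.214 mm.
Required leg w = t_e / 0.707 = 7.375 mm → use 8 mm.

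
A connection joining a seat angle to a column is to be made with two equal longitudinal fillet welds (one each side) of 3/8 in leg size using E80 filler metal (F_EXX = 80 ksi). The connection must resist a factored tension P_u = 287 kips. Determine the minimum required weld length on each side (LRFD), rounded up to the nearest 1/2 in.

Throat t_e = 0.707 × 0.375 = 0.2651 in.
φr_n = 0.75 × 0.6 × 80 × 0.2651 = 9.544 kips/in.
L_req = P_u / φr_n = 287 / 9.544 = 30.07 in total.
Per side: 30.07 / 2 = 15.03 in.
Round up → use L = 15.5 in on each side.

L = 15.5 in on each side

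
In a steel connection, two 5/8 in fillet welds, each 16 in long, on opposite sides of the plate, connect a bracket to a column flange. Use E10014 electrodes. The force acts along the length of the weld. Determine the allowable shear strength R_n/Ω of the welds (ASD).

E100XX → F_EXX = 100 ksi.
Effective throat t_e = 0.707 × 0.625 = 0.4419 in.
Total length L = 32 in; A_we = 0.4419 × 32 = 14.14 in².
F_nw = 0.6 F_EXX = 0.6 × 100 = 60 ksi.
R_n = 60 × 14.14 = 848.4 kip; R_n/Ω = 848.4/2.0 = 424.2 kip.

R_n/Ω ≈ 424 kip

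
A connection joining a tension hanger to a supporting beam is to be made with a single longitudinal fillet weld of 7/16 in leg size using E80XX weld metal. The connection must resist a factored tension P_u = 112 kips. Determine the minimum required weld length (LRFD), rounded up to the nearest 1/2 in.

L = 10.5 in

E80XX → F_EXX = 80 ksi.
Throat t_e = 0.707 × 0.4375 = 0.3093 in.
φr_n = 0.75 × 0.6 × 80 × 0.3093 = 11.14 kips/in.
L_req = P_u / φr_n = 112 / 11.14 = 10.06 in total.
Round up → use L = 10.5 in.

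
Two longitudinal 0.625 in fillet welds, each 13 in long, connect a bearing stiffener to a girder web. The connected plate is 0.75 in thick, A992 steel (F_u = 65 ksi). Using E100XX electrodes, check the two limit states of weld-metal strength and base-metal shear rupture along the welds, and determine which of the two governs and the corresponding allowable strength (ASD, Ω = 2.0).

E100XX → F_EXX = 100 ksi.
t_e = 0.707 × 0.625 = 0.4419 in; L = 26 in.
Weld metal: R_n/Ω = (1/2.0) × 0.6 × 100 × 0.4419 × 26 = 344.7 kip.
Base metal (shear rupture): R_n/Ω = (1/2.0) × 0.6 × 65 × 0.75 × 26 = 380.2 kip.
Governing: weld metal.

R_n/Ω ≈ 345 kip (weld metal governs)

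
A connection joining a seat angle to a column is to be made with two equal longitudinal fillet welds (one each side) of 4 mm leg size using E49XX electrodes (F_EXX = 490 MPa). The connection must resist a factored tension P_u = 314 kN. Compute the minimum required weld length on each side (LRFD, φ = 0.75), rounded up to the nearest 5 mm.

Throat t_e = 0.707 × 4 = 2.828 mm.
φr_n = 0.75 × 0.6 × 490 × 2.828 × 10⁻³ = 0.6236 kN/mm.
L_req = P_u / φr_n = 314 / 0.6236 = 503.5 mm total.
Per side: 503.5 / 2 = 251.8 mm.
Round up → use L = 255 mm on each side.

L = 255 mm on each side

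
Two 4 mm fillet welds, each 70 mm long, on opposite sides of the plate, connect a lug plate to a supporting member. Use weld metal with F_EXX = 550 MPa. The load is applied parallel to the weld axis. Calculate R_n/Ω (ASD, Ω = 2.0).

Effective throat t_e = 0.707 × 4 = 2.828 mm.
Total length L = 140 mm; A_we = 2.828 × 140 = 395.9 mm².
F_nw = 0.6 F_EXX = 0.6 × 550 = 330 MPa.
R_n = 330 × 395.9 × 10⁻³ = 130.7 kN; R_n/Ω = 130.7/2.0 = 65.33 kN.

R_n/Ω ≈ 65.3 kN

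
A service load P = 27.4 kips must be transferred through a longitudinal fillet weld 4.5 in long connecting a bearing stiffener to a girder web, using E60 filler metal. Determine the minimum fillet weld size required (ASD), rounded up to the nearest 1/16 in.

E60XX → F_EXX = 60 ksi.
Total weld length L = 4.5 in.
Required throat t_e = P × Ω / (0.6 F_EXX × L) = 27.4 × 2.0 / (0.6 × 60 × 4.5) = 0.3383 in.
Required leg w = t_e / 0.707 = 0.4785 in → use 1/2 in.

w = 1/2 in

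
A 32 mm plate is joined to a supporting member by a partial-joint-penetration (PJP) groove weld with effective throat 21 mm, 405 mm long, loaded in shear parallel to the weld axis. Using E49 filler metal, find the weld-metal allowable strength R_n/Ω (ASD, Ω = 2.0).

R_n/Ω ≈ 1250 kN

E49XX → F_EXX = 490 MPa.
Effective throat (given) t_e = 21 mm.
A_we = 21 × 405 = 8505 mm².
F_nw = 0.6 F_EXX = 294 MPa.
R_n/Ω = (294 × 8505) / 2.0 × 10⁻³ = 1250 kN.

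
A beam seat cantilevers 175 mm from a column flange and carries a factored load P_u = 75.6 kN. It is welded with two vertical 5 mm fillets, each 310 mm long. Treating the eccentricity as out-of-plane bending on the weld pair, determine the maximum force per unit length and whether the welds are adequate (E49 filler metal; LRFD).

E49XX → F_EXX = 490 MPa.
L_w = 2 × 310 = 620 mm; section modulus (unit throat) S = 2 × L²/6 = 32030 mm².
Direct shear f_v = P/L_w = 75.6×10³/620 = 121.9 N/mm.
Moment M = P × e = 75.6×10³ × 175 = 13230000 N·mm; bending f_b = M/S = 413 N/mm.
f_max = √(f_v² + f_b²) = √(121.9² + 413²) = 430.6 N/mm.
φr_n = 0.75 × 0.6 × 490 × (0.707 × 5) = 779.5 N/mm → adequate.

f_max ≈ 431 N/mm; adequate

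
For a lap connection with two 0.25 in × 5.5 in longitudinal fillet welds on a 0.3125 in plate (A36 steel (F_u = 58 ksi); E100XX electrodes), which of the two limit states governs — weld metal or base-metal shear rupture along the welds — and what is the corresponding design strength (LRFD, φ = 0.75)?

φR_n ≈ 87.5 kips (weld metal governs)

E100XX → F_EXX = 100 ksi.
t_e = 0.707 × 0.25 = 0.1767 in; L = 11 in.
Weld metal: φR_n = 0.75 × 0.6 × 100 × 0.1767 × 11 = 87.49 kips.
Base metal (shear rupture): φR_n = 0.75 × 0.6 × 58 × 0.3125 × 11 = 89.72 kips.
Governing: weld metal.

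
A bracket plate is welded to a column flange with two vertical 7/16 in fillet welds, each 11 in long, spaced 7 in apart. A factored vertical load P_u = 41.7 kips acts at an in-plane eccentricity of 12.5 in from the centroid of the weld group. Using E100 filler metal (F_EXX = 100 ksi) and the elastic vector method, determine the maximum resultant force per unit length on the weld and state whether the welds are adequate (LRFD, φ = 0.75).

Total weld length L_w = 22 in. Treat welds as unit-width lines.
Polar moment about centroid: J = 2[d³/12 + d(b/2)²] = 2[11³/12 + 11×3.5²] = 491.3 in³.
Direct shear f_v = P/L_w = 41.7 / 22 = 1.895 kip/in (vertical).
Torsion M = P·e = 41.7 × 12.5 = 521.25 kip·in.
Critical point at (x, y) = (3.5, 5.5) from centroid. f_tx = M·y/J = 5.835 kip/in; f_ty = M·x/J = 3.713 kip/in.
Resultant f_max = √[f_tx² + (f_v + f_ty)²] = √[5.835² + (1.895 + 3.713)²] = 8.093 kip/in.
Capacity per unit length: φr_n = 0.75 × 0.6 × 100 × (0.707 × 0.4375) = 13.92 kip/in.
8.093 ≤ 13.92 → adequate.

f_max ≈ 8.09 kip/in; adequate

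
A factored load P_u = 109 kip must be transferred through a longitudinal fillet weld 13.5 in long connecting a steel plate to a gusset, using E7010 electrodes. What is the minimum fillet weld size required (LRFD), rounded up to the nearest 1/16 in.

E70XX → F_EXX = 70 ksi.
Total weld length L = 13.5 in.
Required throat t_e = P_u / (φ × 0.6 F_EXX × L) = 109 / (0.75 × 0.6 × 70 × 13.5) = 0.2563 in.
Required leg w = t_e / 0.707 = 0.3625 in → use 3/8 in.

w = 3/8 in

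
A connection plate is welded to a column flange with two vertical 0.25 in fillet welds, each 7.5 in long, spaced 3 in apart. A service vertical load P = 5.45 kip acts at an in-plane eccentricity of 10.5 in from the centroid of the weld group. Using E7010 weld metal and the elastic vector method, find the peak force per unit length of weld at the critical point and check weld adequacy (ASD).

E70XX → F_EXX = 70 ksi.
Total weld length L_w = 15 in. Treat welds as unit-width lines.
Polar moment about centroid: J = 2[d³/12 + d(b/2)²] = 2[7.5³/12 + 7.5×1.5²] = 104.1 in³.
Direct shear f_v = P/L_w = 5.45 / 15 = 0.3633 kip/in (vertical).
Torsion M = P·e = 5.45 × 10.5 = 57.225 kip·in.
Critical point at (x, y) = (1.5, 3.75) from centroid. f_tx = M·y/J = 2.062 kip/in; f_ty = M·x/J = 0.8249 kip/in.
Resultant f_max = √[f_tx² + (f_v + f_ty)²] = √[2.062² + (0.3633 + 0.8249)²] = 2.38 kip/in.
Capacity per unit length: r_n/Ω = (1/2.0) × 0.6 × 70 × (0.707 × 0.25) = 3.712 kip/in.
2.38 ≤ 3.712 → adequate.

f_max ≈ 2.38 kip/in; adequate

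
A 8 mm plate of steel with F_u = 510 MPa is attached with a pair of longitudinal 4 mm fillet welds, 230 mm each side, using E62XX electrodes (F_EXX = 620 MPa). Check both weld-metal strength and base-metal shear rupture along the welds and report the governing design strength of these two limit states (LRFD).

φR_n ≈ 363 kN (weld metal governs)

t_e = 0.707 × 4 = 2.828 mm; L = 460 mm.
Weld metal: φR_n = 0.75 × 0.6 × 620 × 2.828 × 460 × 10⁻³ = 362.9 kN.
Base metal (shear rupture): φR_n = 0.75 × 0.6 × 510 × 8 × 460 × 10⁻³ = 844.6 kN.
Governing: weld metal.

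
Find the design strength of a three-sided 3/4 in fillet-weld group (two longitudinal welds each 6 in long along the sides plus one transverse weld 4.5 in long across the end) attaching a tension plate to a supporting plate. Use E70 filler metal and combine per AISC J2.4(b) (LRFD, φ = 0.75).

φR_n ≈ 283 kip

E70XX → F_EXX = 70 ksi.
t_e = 0.707 × 0.75 = 0.5302 in.
R_nwl = 0.6 × 70 × 0.5302 × 12 = 267.2 kip (longitudinal, 2 welds).
R_nwt = 0.6 × 70 × 0.5302 × 4.5 = 100.2 kip (transverse, base value).
(i) R_nwl + R_nwt = 367.5 kip; (ii) 0.85 R_nwl + 1.5 R_nwt = 377.5 kip.
R_n = max = 377.5 kip [governs: (ii)]; φR_n = 283.1 kip.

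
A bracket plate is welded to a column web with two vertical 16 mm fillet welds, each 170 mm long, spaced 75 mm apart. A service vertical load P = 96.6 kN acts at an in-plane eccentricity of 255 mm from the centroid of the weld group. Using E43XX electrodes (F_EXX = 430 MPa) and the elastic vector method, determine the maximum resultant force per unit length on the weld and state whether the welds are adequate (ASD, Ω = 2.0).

f_max ≈ 1900 N/mm; NOT adequate

Total weld length L_w = 340 mm. Treat welds as unit-width lines.
Polar moment about centroid: J = 2[d³/12 + d(b/2)²] = 2[170³/12 + 170×37.5²] = 1297000 mm³.
Direct shear f_v = P/L_w = 96.6×10³ / 340 = 284.1 N/mm (vertical).
Torsion M = P·e = 96.6×10³ × 255 = 24633000 N·mm.
Critical point at (x, y) = (37.5, 85) from centroid. f_tx = M·y/J = 1614 N/mm; f_ty = M·x/J = 712.2 N/mm.
Resultant f_max = √[f_tx² + (f_v + f_ty)²] = √[1614² + (284.1 + 712.2)²] = 1897 N/mm.
Capacity per unit length: r_n/Ω = (1/2.0) × 0.6 × 430 × (0.707 × 16) = 1459 N/mm.
1897 > 1459 → NOT adequate.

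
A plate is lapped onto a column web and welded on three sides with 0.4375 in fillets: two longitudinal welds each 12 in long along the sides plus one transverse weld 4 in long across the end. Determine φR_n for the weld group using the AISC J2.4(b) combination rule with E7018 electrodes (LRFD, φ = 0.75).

φR_n ≈ 273 kip

E70XX → F_EXX = 70 ksi.
t_e = 0.707 × 0.4375 = 0.3093 in.
R_nwl = 0.6 × 70 × 0.3093 × 24 = 311.8 kip (longitudinal, 2 welds).
R_nwt = 0.6 × 70 × 0.3093 × 4 = 51.96 kip (transverse, base value).
(i) R_nwl + R_nwt = 363.8 kip; (ii) 0.85 R_nwl + 1.5 R_nwt = 343 kip.
R_n = max = 363.8 kip [governs: (i)]; φR_n = 272.8 kip.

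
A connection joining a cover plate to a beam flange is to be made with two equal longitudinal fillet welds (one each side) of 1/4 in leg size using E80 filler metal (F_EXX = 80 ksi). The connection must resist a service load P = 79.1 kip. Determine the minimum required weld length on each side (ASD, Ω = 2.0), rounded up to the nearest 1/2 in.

Throat t_e = 0.707 × 0.25 = 0.1767 in.
r_n/Ω = (0.6 × 80 × 0.1767) / 2.0 = 4.242 kip/in.
L_req = P / (r_n/Ω) = 79.1 / 4.242 = 18.65 in total.
Per side: 18.65 / 2 = 9.323 in.
Round up → use L = 9.5 in on each side.

L = 9.5 in on each side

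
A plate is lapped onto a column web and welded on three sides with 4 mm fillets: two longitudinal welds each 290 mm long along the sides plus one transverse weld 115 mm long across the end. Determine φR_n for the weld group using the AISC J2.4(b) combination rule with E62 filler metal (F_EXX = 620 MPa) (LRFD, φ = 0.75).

t_e = 0.707 × 4 = 2.828 mm.
R_nwl = 0.6 × 620 × 2.828 × 580 × 10⁻³ = 610.2 kN (longitudinal, 2 welds).
R_nwt = 0.6 × 620 × 2.828 × 115 × 10⁻³ = 121 kN (transverse, base value).
(i) R_nwl + R_nwt = 731.2 kN; (ii) 0.85 R_nwl + 1.5 R_nwt = 700.1 kN.
R_n = max = 731.2 kN [governs: (i)]; φR_n = 548.4 kN.

φR_n ≈ 548 kN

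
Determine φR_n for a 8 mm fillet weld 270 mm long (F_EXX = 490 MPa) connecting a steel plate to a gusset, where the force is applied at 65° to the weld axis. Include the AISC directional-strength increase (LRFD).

t_e = 0.707 × 8 = 5.656 mm; A_we = 5.656 × 270 = 1527 mm².
Directional factor: 1.0 + 0.5 sin^1.5(65°) = 1.431.
F_nw = 0.6 × 490 × 1.431 = 420.8 MPa.
φR_n = 0.75 × 420.8 × 1527 × 10⁻³ = 482 kN.

φR_n ≈ 482 kN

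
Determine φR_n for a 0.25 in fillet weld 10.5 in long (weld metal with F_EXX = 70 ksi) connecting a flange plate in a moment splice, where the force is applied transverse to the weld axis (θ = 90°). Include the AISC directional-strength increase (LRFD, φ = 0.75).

φR_n ≈ 87.7 kips

t_e = 0.707 × 0.25 = 0.1767 in; A_we = 0.1767 × 10.5 = 1.856 in².
Directional factor: 1.0 + 0.5 sin^1.5(90°) = 1.5.
F_nw = 0.6 × 70 × 1.5 = 63 ksi.
φR_n = 0.75 × 63 × 1.856 = 87.69 kips.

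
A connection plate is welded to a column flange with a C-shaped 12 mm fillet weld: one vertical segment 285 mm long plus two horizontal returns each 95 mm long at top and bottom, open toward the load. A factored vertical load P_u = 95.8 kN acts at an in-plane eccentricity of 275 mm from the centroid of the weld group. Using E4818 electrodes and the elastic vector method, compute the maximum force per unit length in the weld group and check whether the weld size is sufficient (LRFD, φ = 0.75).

E48XX → F_EXX = 480 MPa.
Total weld length L_w = 475 mm. Treat welds as unit-width lines.
Centroid: x̄ = 2×95×47.5 / 475 = 19 mm from the vertical weld.
Polar moment about centroid: J = I_x + I_y = [285³/12 + 2×95×142.5²] + [285×19² + 2(95³/12 + 95×28.5²)] = 6187000 mm³.
Direct shear f_v = P/L_w = 95.8×10³ / 475 = 201.7 N/mm (vertical).
Torsion M = P·e = 95.8×10³ × 275 = 26345000 N·mm.
Critical point at (x, y) = (76, 142.5) from centroid. f_tx = M·y/J = 606.7 N/mm; f_ty = M·x/J = 323.6 N/mm.
Resultant f_max = √[f_tx² + (f_v + f_ty)²] = √[606.7² + (201.7 + 323.6)²] = 802.5 N/mm.
Capacity per unit length: φr_n = 0.75 × 0.6 × 480 × (0.707 × 12) = 1833 N/mm.
802.5 ≤ 1833 → adequate.

f_max ≈ 803 N/mm; adequate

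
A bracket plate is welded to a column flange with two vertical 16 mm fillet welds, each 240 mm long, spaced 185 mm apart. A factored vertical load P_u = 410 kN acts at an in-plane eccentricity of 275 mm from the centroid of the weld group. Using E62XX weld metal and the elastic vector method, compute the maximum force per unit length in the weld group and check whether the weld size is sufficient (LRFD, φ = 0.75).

E62XX → F_EXX = 620 MPa.
Total weld length L_w = 480 mm. Treat welds as unit-width lines.
Polar moment about centroid: J = 2[d³/12 + d(b/2)²] = 2[240³/12 + 240×92.5²] = 6411000 mm³.
Direct shear f_v = P/L_w = 410×10³ / 480 = 854.2 N/mm (vertical).
Torsion M = P·e = 410×10³ × 275 = 112750000 N·mm.
Critical point at (x, y) = (92.5, 120) from centroid. f_tx = M·y/J = 2110 N/mm; f_ty = M·x/J = 1627 N/mm.
Resultant f_max = √[f_tx² + (f_v + f_ty)²] = √[2110² + (854.2 + 1627)²] = 3257 N/mm.
Capacity per unit length: φr_n = 0.75 × 0.6 × 620 × (0.707 × 16) = 3156 N/mm.
3257 > 3156 → NOT adequate.

f_max ≈ 3260 N/mm; NOT adequate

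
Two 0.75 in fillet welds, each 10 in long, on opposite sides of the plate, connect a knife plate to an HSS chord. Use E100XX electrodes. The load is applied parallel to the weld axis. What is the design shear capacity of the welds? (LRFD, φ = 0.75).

E100XX → F_EXX = 100 ksi.
Effective throat t_e = 0.707 × 0.75 = 0.5302 in.
Total length L = 20 in; A_we = 0.5302 × 20 = 10.61 in².
F_nw = 0.6 F_EXX = 0.6 × 100 = 60 ksi.
φR_n = 0.75 × 60 × 10.61 = 477.2 kips.

φR_n ≈ 477 kips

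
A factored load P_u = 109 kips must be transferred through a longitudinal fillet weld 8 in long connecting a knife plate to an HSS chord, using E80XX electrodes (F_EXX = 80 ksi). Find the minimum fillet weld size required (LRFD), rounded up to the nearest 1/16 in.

w = 9/16 in

Total weld length L = 8 in.
Required throat t_e = P_u / (φ × 0.6 F_EXX × L) = 109 / (0.75 × 0.6 × 80 × 8) = 0.3785 in.
Required leg w = t_e / 0.707 = 0.5353 in → use 9/16 in.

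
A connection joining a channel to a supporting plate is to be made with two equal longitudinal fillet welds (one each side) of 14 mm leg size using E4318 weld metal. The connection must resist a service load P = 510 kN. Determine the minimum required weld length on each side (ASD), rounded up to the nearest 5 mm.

E43XX → F_EXX = 430 MPa.
Throat t_e = 0.707 × 14 = 9.898 mm.
r_n/Ω = (0.6 × 430 × 9.898) / 2.0 = 1277 N/mm = 1.277 kN/mm.
L_req = P / (r_n/Ω) = 510 / 1.277 = 399.4 mm total.
Per side: 399.4 / 2 = 199.7 mm.
Round up → use L = 200 mm on each side.

L = 200 mm on each side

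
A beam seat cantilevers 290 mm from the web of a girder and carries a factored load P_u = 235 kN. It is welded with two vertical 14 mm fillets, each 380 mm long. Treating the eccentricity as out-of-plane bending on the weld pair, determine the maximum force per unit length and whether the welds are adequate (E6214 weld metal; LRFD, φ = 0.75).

f_max ≈ 1450 N/mm; adequate

E62XX → F_EXX = 620 MPa.
L_w = 2 × 380 = 760 mm; section modulus (unit throat) S = 2 × L²/6 = 48130 mm².
Direct shear f_v = P/L_w = 235×10³/760 = 309.2 N/mm.
Moment M = P × e = 235×10³ × 290 = 68150000 N·mm; bending f_b = M/S = 1416 N/mm.
f_max = √(f_v² + f_b²) = √(309.2² + 1416²) = 1449 N/mm.
φr_n = 0.75 × 0.6 × 620 × (0.707 × 14) = 2762 N/mm → adequate.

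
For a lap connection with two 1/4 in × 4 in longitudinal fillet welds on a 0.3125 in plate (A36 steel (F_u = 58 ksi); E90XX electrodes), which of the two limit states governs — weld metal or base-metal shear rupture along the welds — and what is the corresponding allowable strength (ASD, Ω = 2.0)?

R_n/Ω ≈ 38.2 kip (weld metal governs)

E90XX → F_EXX = 90 ksi.
t_e = 0.707 × 0.25 = 0.1767 in; L = 8 in.
Weld metal: R_n/Ω = (1/2.0) × 0.6 × 90 × 0.1767 × 8 = 38.18 kip.
Base metal (shear rupture): R_n/Ω = (1/2.0) × 0.6 × 58 × 0.3125 × 8 = 43.5 kip.
Governing: weld metal.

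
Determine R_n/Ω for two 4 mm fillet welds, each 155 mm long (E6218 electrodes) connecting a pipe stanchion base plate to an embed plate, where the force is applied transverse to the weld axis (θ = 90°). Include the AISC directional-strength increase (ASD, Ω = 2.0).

E62XX → F_EXX = 620 MPa.
t_e = 0.707 × 4 = 2.828 mm; A_we = 2.828 × 310 = 876.7 mm².
Directional factor: 1.0 + 0.5 sin^1.5(90°) = 1.5.
F_nw = 0.6 × 620 × 1.5 = 558 MPa.
R_n/Ω = (558 × 876.7) / 2.0 × 10⁻³ = 244.6 kN.

R_n/Ω ≈ 245 kN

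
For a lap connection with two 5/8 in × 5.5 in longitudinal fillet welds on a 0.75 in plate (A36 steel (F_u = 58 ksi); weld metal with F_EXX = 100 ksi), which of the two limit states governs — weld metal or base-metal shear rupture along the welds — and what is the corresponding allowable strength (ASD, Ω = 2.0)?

R_n/Ω ≈ 144 kip (base-metal shear rupture governs)

t_e = 0.707 × 0.625 = 0.4419 in; L = 11 in.
Weld metal: R_n/Ω = (1/2.0) × 0.6 × 100 × 0.4419 × 11 = 145.8 kip.
Base metal (shear rupture): R_n/Ω = (1/2.0) × 0.6 × 58 × 0.75 × 11 = 143.5 kip.
Governing: base-metal shear rupture.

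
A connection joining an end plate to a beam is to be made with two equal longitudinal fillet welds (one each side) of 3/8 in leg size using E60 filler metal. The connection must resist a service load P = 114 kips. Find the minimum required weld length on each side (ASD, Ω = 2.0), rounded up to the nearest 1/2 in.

L = 12 in on each side

E60XX → F_EXX = 60 ksi.
Throat t_e = 0.707 × 0.375 = 0.2651 in.
r_n/Ω = (0.6 × 60 × 0.2651) / 2.0 = 4.772 kip/in.
L_req = P / (r_n/Ω) = 114 / 4.772 = 23.89 in total.
Per side: 23.89 / 2 = 11.94 in.
Round up → use L = 12 in on each side.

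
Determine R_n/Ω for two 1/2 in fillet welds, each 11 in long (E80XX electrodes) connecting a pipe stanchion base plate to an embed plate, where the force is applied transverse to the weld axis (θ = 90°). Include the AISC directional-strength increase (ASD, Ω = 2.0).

R_n/Ω ≈ 280 kip

E80XX → F_EXX = 80 ksi.
t_e = 0.707 × 0.5 = 0.3535 in; A_we = 0.3535 × 22 = 7.777 in².
Directional factor: 1.0 + 0.5 sin^1.5(90°) = 1.5.
F_nw = 0.6 × 80 × 1.5 = 72 ksi.
R_n/Ω = (72 × 7.777) / 2.0 = 280 kip.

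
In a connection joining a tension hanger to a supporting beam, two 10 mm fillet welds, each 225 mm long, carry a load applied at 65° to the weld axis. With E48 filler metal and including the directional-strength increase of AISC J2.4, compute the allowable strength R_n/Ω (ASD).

E48XX → F_EXX = 480 MPa.
t_e = 0.707 × 10 = 7.07 mm; A_we = 7.07 × 450 = 3181 mm².
Directional factor: 1.0 + 0.5 sin^1.5(65°) = 1.431.
F_nw = 0.6 × 480 × 1.431 = 412.2 MPa.
R_n/Ω = (412.2 × 3181) / 2.0 × 10⁻³ = 655.8 kN.

R_n/Ω ≈ 656 kN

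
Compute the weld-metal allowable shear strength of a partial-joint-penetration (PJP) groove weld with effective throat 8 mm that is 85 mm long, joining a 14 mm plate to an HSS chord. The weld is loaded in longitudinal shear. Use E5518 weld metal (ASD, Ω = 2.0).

R_n/Ω ≈ 112 kN

E55XX → F_EXX = 550 MPa.
Effective throat (given) t_e = 8 mm.
A_we = 8 × 85 = 680 mm².
F_nw = 0.6 F_EXX = 330 MPa.
R_n/Ω = (330 × 680) / 2.0 × 10⁻³ = 112.2 kN.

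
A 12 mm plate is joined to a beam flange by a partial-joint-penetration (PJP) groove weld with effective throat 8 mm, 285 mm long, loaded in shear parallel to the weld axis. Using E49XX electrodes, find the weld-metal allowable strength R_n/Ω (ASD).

E49XX → F_EXX = 490 MPa.
Effective throat (given) t_e = 8 mm.
A_we = 8 × 285 = 2280 mm².
F_nw = 0.6 F_EXX = 294 MPa.
R_n/Ω = (294 × 2280) / 2.0 × 10⁻³ = 335.2 kN.

R_n/Ω ≈ 335 kN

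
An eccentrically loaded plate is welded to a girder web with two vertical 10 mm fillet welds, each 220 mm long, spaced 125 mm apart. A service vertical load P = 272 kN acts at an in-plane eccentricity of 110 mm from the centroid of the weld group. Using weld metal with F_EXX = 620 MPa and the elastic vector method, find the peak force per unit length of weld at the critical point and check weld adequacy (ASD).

Total weld length L_w = 440 mm. Treat welds as unit-width lines.
Polar moment about centroid: J = 2[d³/12 + d(b/2)²] = 2[220³/12 + 220×62.5²] = 3493000 mm³.
Direct shear f_v = P/L_w = 272×10³ / 440 = 618.2 N/mm (vertical).
Torsion M = P·e = 272×10³ × 110 = 29920000 N·mm.
Critical point at (x, y) = (62.5, 110) from centroid. f_tx = M·y/J = 942.1 N/mm; f_ty = M·x/J = 535.3 N/mm.
Resultant f_max = √[f_tx² + (f_v + f_ty)²] = √[942.1² + (618.2 + 535.3)²] = 1489 N/mm.
Capacity per unit length: r_n/Ω = (1/2.0) × 0.6 × 620 × (0.707 × 10) = 1315 N/mm.
1489 > 1315 → NOT adequate.

f_max ≈ 1490 N/mm; NOT adequate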